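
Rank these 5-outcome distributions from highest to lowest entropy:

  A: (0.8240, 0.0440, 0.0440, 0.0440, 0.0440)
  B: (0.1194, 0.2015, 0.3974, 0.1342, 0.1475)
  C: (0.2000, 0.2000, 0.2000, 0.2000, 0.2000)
C > B > A

Key insight: Entropy is maximized by uniform distributions and minimized by concentrated distributions.

- Uniform distributions have maximum entropy log₂(5) = 2.3219 bits
- The more "peaked" or concentrated a distribution, the lower its entropy

Entropies:
  H(A) = 1.0232 bits
  H(B) = 2.1570 bits
  H(C) = 2.3219 bits

Ranking: C > B > A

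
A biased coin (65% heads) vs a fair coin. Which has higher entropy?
Fair coin

The fair coin is uniform (p=0.5), maximizing binary entropy at 1 bit. The biased coin has H(0.65) ≈ 0.934 bits — its outcome is more predictable, so its entropy is lower.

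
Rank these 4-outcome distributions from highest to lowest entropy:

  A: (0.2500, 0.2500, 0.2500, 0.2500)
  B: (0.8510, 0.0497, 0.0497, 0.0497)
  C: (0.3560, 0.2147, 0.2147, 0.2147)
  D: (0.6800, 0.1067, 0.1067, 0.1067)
A > C > D > B

Key insight: Entropy is maximized by uniform distributions and minimized by concentrated distributions.

Entropies:
  H(A) = 2.0000 bits
  H(B) = 0.8435 bits
  H(C) = 1.9600 bits
  H(D) = 1.4116 bits

Ranking: A > C > D > B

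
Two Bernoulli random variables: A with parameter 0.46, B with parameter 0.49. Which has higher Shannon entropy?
B

For binary distributions, entropy is maximized at p=0.5 and decreases as p moves toward 0 or 1.

H(A) = H(0.46) = 0.9954 bits
H(B) = H(0.49) = 0.9997 bits

Distribution B (p=0.49) is closer to uniform (p=0.5), so it has higher entropy.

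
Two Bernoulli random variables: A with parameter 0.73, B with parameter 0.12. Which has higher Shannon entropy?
A

For binary distributions, entropy is maximized at p=0.5 and decreases as p moves toward 0 or 1.

H(A) = H(0.73) = 0.8415 bits
H(B) = H(0.12) = 0.5294 bits

Distribution A (p=0.73) is closer to uniform (p=0.5), so it has higher entropy.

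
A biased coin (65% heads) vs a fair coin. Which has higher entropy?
Fair coin

The fair coin is uniform (p=0.5), maximizing binary entropy at 1 bit. The biased coin has H(0.65) ≈ 0.934 bits — its outcome is more predictable, so its entropy is lower.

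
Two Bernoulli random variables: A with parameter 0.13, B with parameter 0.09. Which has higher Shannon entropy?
A

For binary distributions, entropy is maximized at p=0.5 and decreases as p moves toward 0 or 1.

H(A) = H(0.13) = 0.5574 bits
H(B) = H(0.09) = 0.4365 bits

Distribution A (p=0.13) is closer to uniform (p=0.5), so it has higher entropy.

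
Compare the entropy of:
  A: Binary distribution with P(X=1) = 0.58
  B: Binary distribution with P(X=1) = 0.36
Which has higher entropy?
A

For binary distributions, entropy is maximized at p=0.5 and decreases as p moves toward 0 or 1.

H(A) = H(0.58) = 0.9815 bits
H(B) = H(0.36) = 0.9427 bits

Distribution A (p=0.58) is closer to uniform (p=0.5), so it has higher entropy.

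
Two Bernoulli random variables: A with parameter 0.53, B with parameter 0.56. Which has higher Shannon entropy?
A

For binary distributions, entropy is maximized at p=0.5 and decreases as p moves toward 0 or 1.

H(A) = H(0.53) = 0.9974 bits
H(B) = H(0.56) = 0.9896 bits

Distribution A (p=0.53) is closer to uniform (p=0.5), so it has higher entropy.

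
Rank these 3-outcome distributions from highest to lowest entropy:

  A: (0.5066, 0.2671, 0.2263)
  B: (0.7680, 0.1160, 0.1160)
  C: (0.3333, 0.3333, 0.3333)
C > A > B

Key insight: Entropy is maximized by uniform distributions and minimized by concentrated distributions.

- Uniform distributions have maximum entropy log₂(3) = 1.5850 bits
- The more "peaked" or concentrated a distribution, the lower its entropy

Entropies:
  H(A) = 1.4908 bits
  H(B) = 1.0135 bits
  H(C) = 1.5850 bits

Ranking: C > A > B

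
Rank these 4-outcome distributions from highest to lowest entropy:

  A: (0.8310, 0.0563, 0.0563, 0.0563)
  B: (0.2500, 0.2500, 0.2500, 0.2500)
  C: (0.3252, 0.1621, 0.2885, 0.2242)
B > C > A

Key insight: Entropy is maximized by uniform distributions and minimized by concentrated distributions.

- Uniform distributions have maximum entropy log₂(4) = 2.0000 bits
- The more "peaked" or concentrated a distribution, the lower its entropy

Entropies:
  H(A) = 0.9233 bits
  H(B) = 2.0000 bits
  H(C) = 1.9535 bits

Ranking: B > C > A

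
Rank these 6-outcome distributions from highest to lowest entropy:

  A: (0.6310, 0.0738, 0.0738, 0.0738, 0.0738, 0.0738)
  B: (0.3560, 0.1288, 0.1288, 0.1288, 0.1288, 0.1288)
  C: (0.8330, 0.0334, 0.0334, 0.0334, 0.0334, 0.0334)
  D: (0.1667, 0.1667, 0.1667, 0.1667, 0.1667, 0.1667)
D > B > A > C

Key insight: Entropy is maximized by uniform distributions and minimized by concentrated distributions.

Entropies:
  H(A) = 1.8067 bits
  H(B) = 2.4346 bits
  H(C) = 1.0386 bits
  H(D) = 2.5850 bits

Ranking: D > B > A > C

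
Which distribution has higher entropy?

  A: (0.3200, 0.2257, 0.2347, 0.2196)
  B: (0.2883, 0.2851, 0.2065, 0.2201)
B

Both distributions are close to uniform, making this a harder comparison.

H(A) = 1.9818 bits
H(B) = 1.9841 bits

The distribution closer to uniform has higher entropy.
Answer: B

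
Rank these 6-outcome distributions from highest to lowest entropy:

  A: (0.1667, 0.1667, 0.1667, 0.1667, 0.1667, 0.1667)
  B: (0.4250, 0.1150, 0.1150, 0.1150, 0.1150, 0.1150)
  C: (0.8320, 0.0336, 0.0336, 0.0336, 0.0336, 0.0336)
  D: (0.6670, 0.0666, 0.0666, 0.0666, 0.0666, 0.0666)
A > B > D > C

Key insight: Entropy is maximized by uniform distributions and minimized by concentrated distributions.

Entropies:
  H(A) = 2.5850 bits
  H(B) = 2.3188 bits
  H(C) = 1.0432 bits
  H(D) = 1.6912 bits

Ranking: A > B > D > C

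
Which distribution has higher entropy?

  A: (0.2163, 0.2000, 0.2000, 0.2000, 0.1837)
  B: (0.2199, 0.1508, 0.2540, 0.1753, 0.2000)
A

Both distributions are close to uniform, making this a harder comparison.

H(A) = 2.3200 bits
H(B) = 2.2990 bits

The distribution closer to uniform has higher entropy.
Answer: A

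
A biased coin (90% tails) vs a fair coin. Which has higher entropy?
Fair coin

The fair coin is uniform (p=0.5), maximizing binary entropy at 1 bit. The biased coin has H(0.90) ≈ 0.469 bits — its outcome is more predictable, so its entropy is lower.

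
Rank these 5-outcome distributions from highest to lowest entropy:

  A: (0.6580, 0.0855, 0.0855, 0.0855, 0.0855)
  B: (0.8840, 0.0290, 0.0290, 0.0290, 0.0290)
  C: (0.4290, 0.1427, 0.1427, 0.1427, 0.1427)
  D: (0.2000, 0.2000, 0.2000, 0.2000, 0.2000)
D > C > A > B

Key insight: Entropy is maximized by uniform distributions and minimized by concentrated distributions.

Entropies:
  H(A) = 1.6107 bits
  H(B) = 0.7498 bits
  H(C) = 2.1274 bits
  H(D) = 2.3219 bits

Ranking: D > C > A > B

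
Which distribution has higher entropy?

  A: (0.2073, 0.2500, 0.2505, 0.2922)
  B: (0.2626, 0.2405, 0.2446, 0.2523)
B

Both distributions are close to uniform, making this a harder comparison.

H(A) = 1.9896 bits
H(B) = 1.9992 bits

The distribution closer to uniform has higher entropy.
Answer: B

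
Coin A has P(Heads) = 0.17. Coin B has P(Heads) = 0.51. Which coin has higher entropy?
B

For binary distributions, entropy is maximized at p=0.5 and decreases as p moves toward 0 or 1.

H(A) = H(0.17) = 0.6577 bits
H(B) = H(0.51) = 0.9997 bits

Distribution B (p=0.51) is closer to uniform (p=0.5), so it has higher entropy.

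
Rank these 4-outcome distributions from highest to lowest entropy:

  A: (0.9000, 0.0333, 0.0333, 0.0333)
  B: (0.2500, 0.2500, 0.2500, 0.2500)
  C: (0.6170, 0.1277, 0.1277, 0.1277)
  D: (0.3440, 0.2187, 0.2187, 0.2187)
B > D > C > A

Key insight: Entropy is maximized by uniform distributions and minimized by concentrated distributions.

Entropies:
  H(A) = 0.6275 bits
  H(B) = 2.0000 bits
  H(C) = 1.5672 bits
  H(D) = 1.9683 bits

Ranking: B > D > C > A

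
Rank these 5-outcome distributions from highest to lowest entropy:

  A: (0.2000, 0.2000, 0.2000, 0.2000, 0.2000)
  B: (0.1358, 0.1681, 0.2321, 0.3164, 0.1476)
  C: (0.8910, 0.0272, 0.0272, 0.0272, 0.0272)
A > B > C

Key insight: Entropy is maximized by uniform distributions and minimized by concentrated distributions.

- Uniform distributions have maximum entropy log₂(5) = 2.3219 bits
- The more "peaked" or concentrated a distribution, the lower its entropy

Entropies:
  H(A) = 2.3219 bits
  H(B) = 2.2454 bits
  H(C) = 0.7149 bits

Ranking: A > B > C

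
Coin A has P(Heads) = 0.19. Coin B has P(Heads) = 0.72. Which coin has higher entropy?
B

For binary distributions, entropy is maximized at p=0.5 and decreases as p moves toward 0 or 1.

H(A) = H(0.19) = 0.7015 bits
H(B) = H(0.72) = 0.8555 bits

Distribution B (p=0.72) is closer to uniform (p=0.5), so it has higher entropy.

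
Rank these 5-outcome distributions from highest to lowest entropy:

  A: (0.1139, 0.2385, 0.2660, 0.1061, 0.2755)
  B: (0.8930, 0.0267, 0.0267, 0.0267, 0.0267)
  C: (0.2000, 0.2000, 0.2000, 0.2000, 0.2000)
C > A > B

Key insight: Entropy is maximized by uniform distributions and minimized by concentrated distributions.

- Uniform distributions have maximum entropy log₂(5) = 2.3219 bits
- The more "peaked" or concentrated a distribution, the lower its entropy

Entropies:
  H(A) = 2.2141 bits
  H(B) = 0.7048 bits
  H(C) = 2.3219 bits

Ranking: C > A > B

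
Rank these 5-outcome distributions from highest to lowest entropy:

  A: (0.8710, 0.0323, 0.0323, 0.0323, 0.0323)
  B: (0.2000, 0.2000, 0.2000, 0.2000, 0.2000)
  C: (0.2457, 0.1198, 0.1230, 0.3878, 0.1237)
B > C > A

Key insight: Entropy is maximized by uniform distributions and minimized by concentrated distributions.

- Uniform distributions have maximum entropy log₂(5) = 2.3219 bits
- The more "peaked" or concentrated a distribution, the lower its entropy

Entropies:
  H(A) = 0.8127 bits
  H(B) = 2.3219 bits
  H(C) = 2.1391 bits

Ranking: B > C > A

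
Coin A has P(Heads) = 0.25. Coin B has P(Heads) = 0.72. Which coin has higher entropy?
B

For binary distributions, entropy is maximized at p=0.5 and decreases as p moves toward 0 or 1.

H(A) = H(0.25) = 0.8113 bits
H(B) = H(0.72) = 0.8555 bits

Distribution B (p=0.72) is closer to uniform (p=0.5), so it has higher entropy.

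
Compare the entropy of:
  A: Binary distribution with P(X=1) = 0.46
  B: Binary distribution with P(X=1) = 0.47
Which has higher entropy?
B

For binary distributions, entropy is maximized at p=0.5 and decreases as p moves toward 0 or 1.

H(A) = H(0.46) = 0.9954 bits
H(B) = H(0.47) = 0.9974 bits

Distribution B (p=0.47) is closer to uniform (p=0.5), so it has higher entropy.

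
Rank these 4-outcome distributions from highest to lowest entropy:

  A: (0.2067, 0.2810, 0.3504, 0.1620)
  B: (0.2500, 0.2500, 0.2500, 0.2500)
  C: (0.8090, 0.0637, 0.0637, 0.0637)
B > A > C

Key insight: Entropy is maximized by uniform distributions and minimized by concentrated distributions.

- Uniform distributions have maximum entropy log₂(4) = 2.0000 bits
- The more "peaked" or concentrated a distribution, the lower its entropy

Entropies:
  H(A) = 1.9402 bits
  H(B) = 2.0000 bits
  H(C) = 1.0063 bits

Ranking: B > A > C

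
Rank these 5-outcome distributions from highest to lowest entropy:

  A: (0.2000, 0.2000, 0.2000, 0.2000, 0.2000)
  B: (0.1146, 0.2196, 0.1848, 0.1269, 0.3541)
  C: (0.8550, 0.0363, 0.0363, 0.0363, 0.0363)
A > B > C

Key insight: Entropy is maximized by uniform distributions and minimized by concentrated distributions.

- Uniform distributions have maximum entropy log₂(5) = 2.3219 bits
- The more "peaked" or concentrated a distribution, the lower its entropy

Entropies:
  H(A) = 2.3219 bits
  H(B) = 2.1969 bits
  H(C) = 0.8872 bits

Ranking: A > B > C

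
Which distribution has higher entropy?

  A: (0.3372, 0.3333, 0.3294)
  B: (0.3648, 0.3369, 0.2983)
A

Both distributions are close to uniform, making this a harder comparison.

H(A) = 1.5849 bits
H(B) = 1.5801 bits

The distribution closer to uniform has higher entropy.
Answer: A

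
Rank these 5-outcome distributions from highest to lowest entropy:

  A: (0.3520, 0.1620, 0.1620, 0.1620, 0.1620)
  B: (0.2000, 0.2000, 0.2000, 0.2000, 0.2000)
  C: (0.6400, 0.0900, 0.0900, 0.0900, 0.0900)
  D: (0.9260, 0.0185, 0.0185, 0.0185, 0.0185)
B > A > C > D

Key insight: Entropy is maximized by uniform distributions and minimized by concentrated distributions.

Entropies:
  H(A) = 2.2318 bits
  H(B) = 2.3219 bits
  H(C) = 1.6627 bits
  H(D) = 0.5287 bits

Ranking: B > A > C > D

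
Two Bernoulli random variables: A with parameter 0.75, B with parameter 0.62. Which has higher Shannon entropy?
B

For binary distributions, entropy is maximized at p=0.5 and decreases as p moves toward 0 or 1.

H(A) = H(0.75) = 0.8113 bits
H(B) = H(0.62) = 0.9580 bits

Distribution B (p=0.62) is closer to uniform (p=0.5), so it has higher entropy.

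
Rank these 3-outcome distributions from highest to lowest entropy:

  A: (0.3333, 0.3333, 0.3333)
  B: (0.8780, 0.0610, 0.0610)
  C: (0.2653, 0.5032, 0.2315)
A > C > B

Key insight: Entropy is maximized by uniform distributions and minimized by concentrated distributions.

- Uniform distributions have maximum entropy log₂(3) = 1.5850 bits
- The more "peaked" or concentrated a distribution, the lower its entropy

Entropies:
  H(A) = 1.5850 bits
  H(B) = 0.6571 bits
  H(C) = 1.4951 bits

Ranking: A > C > B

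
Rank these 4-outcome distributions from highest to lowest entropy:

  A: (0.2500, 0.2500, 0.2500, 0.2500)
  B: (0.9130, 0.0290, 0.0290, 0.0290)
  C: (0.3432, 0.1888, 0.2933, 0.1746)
A > C > B

Key insight: Entropy is maximized by uniform distributions and minimized by concentrated distributions.

- Uniform distributions have maximum entropy log₂(4) = 2.0000 bits
- The more "peaked" or concentrated a distribution, the lower its entropy

Entropies:
  H(A) = 2.0000 bits
  H(B) = 0.5643 bits
  H(C) = 1.9423 bits

Ranking: A > C > B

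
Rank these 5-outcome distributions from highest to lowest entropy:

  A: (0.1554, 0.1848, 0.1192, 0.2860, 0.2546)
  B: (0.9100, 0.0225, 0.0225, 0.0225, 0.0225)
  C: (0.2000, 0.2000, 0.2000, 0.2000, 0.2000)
C > A > B

Key insight: Entropy is maximized by uniform distributions and minimized by concentrated distributions.

- Uniform distributions have maximum entropy log₂(5) = 2.3219 bits
- The more "peaked" or concentrated a distribution, the lower its entropy

Entropies:
  H(A) = 2.2523 bits
  H(B) = 0.6165 bits
  H(C) = 2.3219 bits

Ranking: C > A > B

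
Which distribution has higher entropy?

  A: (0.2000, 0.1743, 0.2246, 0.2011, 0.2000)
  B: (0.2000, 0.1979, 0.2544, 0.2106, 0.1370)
A

Both distributions are close to uniform, making this a harder comparison.

H(A) = 2.3173 bits
H(B) = 2.2956 bits

The distribution closer to uniform has higher entropy.
Answer: A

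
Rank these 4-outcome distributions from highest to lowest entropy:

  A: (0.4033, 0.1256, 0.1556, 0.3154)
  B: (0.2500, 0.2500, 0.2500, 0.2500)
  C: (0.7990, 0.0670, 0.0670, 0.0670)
B > A > C

Key insight: Entropy is maximized by uniform distributions and minimized by concentrated distributions.

- Uniform distributions have maximum entropy log₂(4) = 2.0000 bits
- The more "peaked" or concentrated a distribution, the lower its entropy

Entropies:
  H(A) = 1.8471 bits
  H(B) = 2.0000 bits
  H(C) = 1.0425 bits

Ranking: B > A > C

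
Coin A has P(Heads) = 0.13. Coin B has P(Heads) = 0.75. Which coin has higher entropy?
B

For binary distributions, entropy is maximized at p=0.5 and decreases as p moves toward 0 or 1.

H(A) = H(0.13) = 0.5574 bits
H(B) = H(0.75) = 0.8113 bits

Distribution B (p=0.75) is closer to uniform (p=0.5), so it has higher entropy.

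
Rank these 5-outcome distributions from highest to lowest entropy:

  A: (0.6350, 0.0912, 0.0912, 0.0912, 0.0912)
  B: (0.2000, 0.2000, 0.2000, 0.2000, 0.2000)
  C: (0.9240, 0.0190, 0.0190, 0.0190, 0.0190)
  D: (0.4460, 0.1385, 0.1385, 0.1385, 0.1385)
B > D > A > C

Key insight: Entropy is maximized by uniform distributions and minimized by concentrated distributions.

Entropies:
  H(A) = 1.6768 bits
  H(B) = 2.3219 bits
  H(C) = 0.5399 bits
  H(D) = 2.0996 bits

Ranking: B > D > A > C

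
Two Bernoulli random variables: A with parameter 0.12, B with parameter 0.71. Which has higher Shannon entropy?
B

For binary distributions, entropy is maximized at p=0.5 and decreases as p moves toward 0 or 1.

H(A) = H(0.12) = 0.5294 bits
H(B) = H(0.71) = 0.8687 bits

Distribution B (p=0.71) is closer to uniform (p=0.5), so it has higher entropy.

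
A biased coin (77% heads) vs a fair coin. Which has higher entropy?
Fair coin

The fair coin is uniform (p=0.5), maximizing binary entropy at 1 bit. The biased coin has H(0.77) ≈ 0.778 bits — its outcome is more predictable, so its entropy is lower.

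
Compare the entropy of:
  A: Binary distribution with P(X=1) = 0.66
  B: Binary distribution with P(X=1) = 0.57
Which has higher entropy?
B

For binary distributions, entropy is maximized at p=0.5 and decreases as p moves toward 0 or 1.

H(A) = H(0.66) = 0.9248 bits
H(B) = H(0.57) = 0.9858 bits

Distribution B (p=0.57) is closer to uniform (p=0.5), so it has higher entropy.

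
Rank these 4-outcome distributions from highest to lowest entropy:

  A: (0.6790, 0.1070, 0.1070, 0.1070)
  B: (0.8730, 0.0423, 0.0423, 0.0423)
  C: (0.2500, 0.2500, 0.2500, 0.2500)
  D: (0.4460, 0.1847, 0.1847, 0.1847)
C > D > A > B

Key insight: Entropy is maximized by uniform distributions and minimized by concentrated distributions.

Entropies:
  H(A) = 1.4142 bits
  H(B) = 0.7504 bits
  H(C) = 2.0000 bits
  H(D) = 1.8696 bits

Ranking: C > D > A > B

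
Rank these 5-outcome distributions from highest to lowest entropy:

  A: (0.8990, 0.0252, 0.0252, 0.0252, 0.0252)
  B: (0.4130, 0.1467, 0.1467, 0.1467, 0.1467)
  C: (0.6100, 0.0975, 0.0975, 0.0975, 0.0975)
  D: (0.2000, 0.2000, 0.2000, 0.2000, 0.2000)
D > B > C > A

Key insight: Entropy is maximized by uniform distributions and minimized by concentrated distributions.

Entropies:
  H(A) = 0.6742 bits
  H(B) = 2.1520 bits
  H(C) = 1.7448 bits
  H(D) = 2.3219 bits

Ranking: D > B > C > A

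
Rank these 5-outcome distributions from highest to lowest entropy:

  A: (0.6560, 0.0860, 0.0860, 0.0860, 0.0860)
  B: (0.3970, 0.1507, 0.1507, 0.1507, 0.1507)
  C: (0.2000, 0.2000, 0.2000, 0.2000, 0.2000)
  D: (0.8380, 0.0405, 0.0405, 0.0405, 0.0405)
C > B > A > D

Key insight: Entropy is maximized by uniform distributions and minimized by concentrated distributions.

Entropies:
  H(A) = 1.6166 bits
  H(B) = 2.1752 bits
  H(C) = 2.3219 bits
  H(D) = 0.9631 bits

Ranking: C > B > A > D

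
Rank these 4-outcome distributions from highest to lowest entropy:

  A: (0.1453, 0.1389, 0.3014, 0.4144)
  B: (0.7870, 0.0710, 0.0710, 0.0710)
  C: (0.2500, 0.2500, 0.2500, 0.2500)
C > A > B

Key insight: Entropy is maximized by uniform distributions and minimized by concentrated distributions.

- Uniform distributions have maximum entropy log₂(4) = 2.0000 bits
- The more "peaked" or concentrated a distribution, the lower its entropy

Entropies:
  H(A) = 1.8481 bits
  H(B) = 1.0848 bits
  H(C) = 2.0000 bits

Ranking: C > A > B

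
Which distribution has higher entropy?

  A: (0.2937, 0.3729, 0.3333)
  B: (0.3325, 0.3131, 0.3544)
B

Both distributions are close to uniform, making this a harder comparison.

H(A) = 1.5782 bits
H(B) = 1.5831 bits

The distribution closer to uniform has higher entropy.
Answer: B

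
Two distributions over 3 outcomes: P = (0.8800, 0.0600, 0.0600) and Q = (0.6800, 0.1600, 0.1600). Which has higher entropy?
Q

P is highly concentrated on one outcome (88%), making it nearly deterministic. Q spreads its mass more evenly (max 68%). The more spread-out distribution has higher entropy: H(P) ≈ 0.649 bits, H(Q) ≈ 1.224 bits.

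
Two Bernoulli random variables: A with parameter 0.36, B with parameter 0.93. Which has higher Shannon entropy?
A

For binary distributions, entropy is maximized at p=0.5 and decreases as p moves toward 0 or 1.

H(A) = H(0.36) = 0.9427 bits
H(B) = H(0.93) = 0.3659 bits

Distribution A (p=0.36) is closer to uniform (p=0.5), so it has higher entropy.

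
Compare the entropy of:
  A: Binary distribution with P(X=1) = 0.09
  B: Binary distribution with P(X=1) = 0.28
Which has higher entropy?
B

For binary distributions, entropy is maximized at p=0.5 and decreases as p moves toward 0 or 1.

H(A) = H(0.09) = 0.4365 bits
H(B) = H(0.28) = 0.8555 bits

Distribution B (p=0.28) is closer to uniform (p=0.5), so it has higher entropy.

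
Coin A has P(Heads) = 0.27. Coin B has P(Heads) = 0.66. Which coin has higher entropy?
B

For binary distributions, entropy is maximized at p=0.5 and decreases as p moves toward 0 or 1.

H(A) = H(0.27) = 0.8415 bits
H(B) = H(0.66) = 0.9248 bits

Distribution B (p=0.66) is closer to uniform (p=0.5), so it has higher entropy.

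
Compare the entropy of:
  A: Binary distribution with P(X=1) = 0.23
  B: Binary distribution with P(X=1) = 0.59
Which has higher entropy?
B

For binary distributions, entropy is maximized at p=0.5 and decreases as p moves toward 0 or 1.

H(A) = H(0.23) = 0.7780 bits
H(B) = H(0.59) = 0.9765 bits

Distribution B (p=0.59) is closer to uniform (p=0.5), so it has higher entropy.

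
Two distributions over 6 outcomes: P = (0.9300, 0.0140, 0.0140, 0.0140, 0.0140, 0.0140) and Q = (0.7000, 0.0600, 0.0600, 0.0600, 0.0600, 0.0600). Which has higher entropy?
Q

P is highly concentrated on one outcome (93%), making it nearly deterministic. Q spreads its mass more evenly (max 70%). The more spread-out distribution has higher entropy: H(P) ≈ 0.528 bits, H(Q) ≈ 1.578 bits.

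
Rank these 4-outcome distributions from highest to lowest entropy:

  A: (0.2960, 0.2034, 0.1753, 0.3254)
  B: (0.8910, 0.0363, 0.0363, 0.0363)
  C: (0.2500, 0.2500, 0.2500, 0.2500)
C > A > B

Key insight: Entropy is maximized by uniform distributions and minimized by concentrated distributions.

- Uniform distributions have maximum entropy log₂(4) = 2.0000 bits
- The more "peaked" or concentrated a distribution, the lower its entropy

Entropies:
  H(A) = 1.9546 bits
  H(B) = 0.6697 bits
  H(C) = 2.0000 bits

Ranking: C > A > B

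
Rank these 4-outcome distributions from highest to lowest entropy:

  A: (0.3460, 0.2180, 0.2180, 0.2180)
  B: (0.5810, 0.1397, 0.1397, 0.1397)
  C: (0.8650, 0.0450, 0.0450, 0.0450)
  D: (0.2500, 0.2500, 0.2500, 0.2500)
D > A > B > C

Key insight: Entropy is maximized by uniform distributions and minimized by concentrated distributions.

Entropies:
  H(A) = 1.9670 bits
  H(B) = 1.6451 bits
  H(C) = 0.7850 bits
  H(D) = 2.0000 bits

Ranking: D > A > B > C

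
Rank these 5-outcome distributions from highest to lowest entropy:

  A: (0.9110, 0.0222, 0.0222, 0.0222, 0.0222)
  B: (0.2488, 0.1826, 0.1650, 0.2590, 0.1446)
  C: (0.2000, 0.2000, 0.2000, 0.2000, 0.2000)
C > B > A

Key insight: Entropy is maximized by uniform distributions and minimized by concentrated distributions.

- Uniform distributions have maximum entropy log₂(5) = 2.3219 bits
- The more "peaked" or concentrated a distribution, the lower its entropy

Entropies:
  H(A) = 0.6111 bits
  H(B) = 2.2844 bits
  H(C) = 2.3219 bits

Ranking: C > B > A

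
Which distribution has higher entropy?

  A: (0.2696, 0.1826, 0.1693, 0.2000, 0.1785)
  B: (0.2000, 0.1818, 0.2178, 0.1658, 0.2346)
B

Both distributions are close to uniform, making this a harder comparison.

H(A) = 2.2997 bits
H(B) = 2.3110 bits

The distribution closer to uniform has higher entropy.
Answer: B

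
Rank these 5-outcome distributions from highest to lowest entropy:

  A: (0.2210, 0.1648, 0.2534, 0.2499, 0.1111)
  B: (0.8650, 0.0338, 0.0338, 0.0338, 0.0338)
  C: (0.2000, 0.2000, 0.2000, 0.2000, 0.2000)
C > A > B

Key insight: Entropy is maximized by uniform distributions and minimized by concentrated distributions.

- Uniform distributions have maximum entropy log₂(5) = 2.3219 bits
- The more "peaked" or concentrated a distribution, the lower its entropy

Entropies:
  H(A) = 2.2638 bits
  H(B) = 0.8410 bits
  H(C) = 2.3219 bits

Ranking: C > A > B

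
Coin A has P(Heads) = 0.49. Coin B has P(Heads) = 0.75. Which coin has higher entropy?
A

For binary distributions, entropy is maximized at p=0.5 and decreases as p moves toward 0 or 1.

H(A) = H(0.49) = 0.9997 bits
H(B) = H(0.75) = 0.8113 bits

Distribution A (p=0.49) is closer to uniform (p=0.5), so it has higher entropy.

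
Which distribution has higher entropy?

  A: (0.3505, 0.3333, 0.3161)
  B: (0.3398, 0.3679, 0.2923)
A

Both distributions are close to uniform, making this a harder comparison.

H(A) = 1.5837 bits
H(B) = 1.5786 bits

The distribution closer to uniform has higher entropy.
Answer: A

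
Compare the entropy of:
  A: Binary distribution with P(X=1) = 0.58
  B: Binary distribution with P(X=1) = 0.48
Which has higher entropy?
B

For binary distributions, entropy is maximized at p=0.5 and decreases as p moves toward 0 or 1.

H(A) = H(0.58) = 0.9815 bits
H(B) = H(0.48) = 0.9988 bits

Distribution B (p=0.48) is closer to uniform (p=0.5), so it has higher entropy.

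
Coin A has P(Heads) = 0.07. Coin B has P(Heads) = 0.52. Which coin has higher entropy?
B

For binary distributions, entropy is maximized at p=0.5 and decreases as p moves toward 0 or 1.

H(A) = H(0.07) = 0.3659 bits
H(B) = H(0.52) = 0.9988 bits

Distribution B (p=0.52) is closer to uniform (p=0.5), so it has higher entropy.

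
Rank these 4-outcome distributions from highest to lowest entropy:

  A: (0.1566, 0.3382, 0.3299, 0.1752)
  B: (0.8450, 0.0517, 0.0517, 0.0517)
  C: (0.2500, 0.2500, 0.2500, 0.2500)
C > A > B

Key insight: Entropy is maximized by uniform distributions and minimized by concentrated distributions.

- Uniform distributions have maximum entropy log₂(4) = 2.0000 bits
- The more "peaked" or concentrated a distribution, the lower its entropy

Entropies:
  H(A) = 1.9160 bits
  H(B) = 0.8679 bits
  H(C) = 2.0000 bits

Ranking: C > A > B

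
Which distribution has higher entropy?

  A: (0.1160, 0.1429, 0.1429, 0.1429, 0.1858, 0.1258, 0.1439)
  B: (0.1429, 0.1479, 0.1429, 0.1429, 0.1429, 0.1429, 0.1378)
B

Both distributions are close to uniform, making this a harder comparison.

H(A) = 2.7934 bits
H(B) = 2.8071 bits

The distribution closer to uniform has higher entropy.
Answer: B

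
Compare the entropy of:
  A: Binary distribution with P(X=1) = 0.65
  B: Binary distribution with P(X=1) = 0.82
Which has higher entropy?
A

For binary distributions, entropy is maximized at p=0.5 and decreases as p moves toward 0 or 1.

H(A) = H(0.65) = 0.9341 bits
H(B) = H(0.82) = 0.6801 bits

Distribution A (p=0.65) is closer to uniform (p=0.5), so it has higher entropy.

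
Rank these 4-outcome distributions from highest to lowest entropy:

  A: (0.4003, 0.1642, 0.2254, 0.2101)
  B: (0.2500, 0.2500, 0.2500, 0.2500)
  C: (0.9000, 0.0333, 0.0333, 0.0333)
B > A > C

Key insight: Entropy is maximized by uniform distributions and minimized by concentrated distributions.

- Uniform distributions have maximum entropy log₂(4) = 2.0000 bits
- The more "peaked" or concentrated a distribution, the lower its entropy

Entropies:
  H(A) = 1.9141 bits
  H(B) = 2.0000 bits
  H(C) = 0.6275 bits

Ranking: B > A > C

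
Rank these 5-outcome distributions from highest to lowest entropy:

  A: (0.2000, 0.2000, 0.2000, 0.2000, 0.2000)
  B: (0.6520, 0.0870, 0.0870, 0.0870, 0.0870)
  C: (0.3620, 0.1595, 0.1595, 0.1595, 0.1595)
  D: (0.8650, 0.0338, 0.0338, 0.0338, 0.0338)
A > C > B > D

Key insight: Entropy is maximized by uniform distributions and minimized by concentrated distributions.

Entropies:
  H(A) = 2.3219 bits
  H(B) = 1.6283 bits
  H(C) = 2.2203 bits
  H(D) = 0.8410 bits

Ranking: A > C > B > D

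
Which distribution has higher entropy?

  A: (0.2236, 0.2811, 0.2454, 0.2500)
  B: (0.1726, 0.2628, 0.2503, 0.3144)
A

Both distributions are close to uniform, making this a harder comparison.

H(A) = 1.9952 bits
H(B) = 1.9691 bits

The distribution closer to uniform has higher entropy.
Answer: A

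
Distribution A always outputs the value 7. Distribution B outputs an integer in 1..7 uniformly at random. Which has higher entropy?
B

A is deterministic, so H(A) = 0. B is uniform over 7 outcomes, so H(B) = log₂(7) = 2.807 bits. Any distribution with genuine randomness has higher entropy than a deterministic one.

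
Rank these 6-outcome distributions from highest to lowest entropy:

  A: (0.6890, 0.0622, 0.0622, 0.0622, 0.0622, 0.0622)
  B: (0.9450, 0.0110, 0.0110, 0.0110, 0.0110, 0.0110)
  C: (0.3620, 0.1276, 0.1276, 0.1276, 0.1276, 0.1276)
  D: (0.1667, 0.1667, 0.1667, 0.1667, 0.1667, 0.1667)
D > C > A > B

Key insight: Entropy is maximized by uniform distributions and minimized by concentrated distributions.

Entropies:
  H(A) = 1.6164 bits
  H(B) = 0.4350 bits
  H(C) = 2.4257 bits
  H(D) = 2.5850 bits

Ranking: D > C > A > B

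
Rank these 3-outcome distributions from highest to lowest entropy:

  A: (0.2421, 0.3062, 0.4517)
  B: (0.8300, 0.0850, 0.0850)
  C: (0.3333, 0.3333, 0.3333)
C > A > B

Key insight: Entropy is maximized by uniform distributions and minimized by concentrated distributions.

- Uniform distributions have maximum entropy log₂(3) = 1.5850 bits
- The more "peaked" or concentrated a distribution, the lower its entropy

Entropies:
  H(A) = 1.5362 bits
  H(B) = 0.8277 bits
  H(C) = 1.5850 bits

Ranking: C > A > B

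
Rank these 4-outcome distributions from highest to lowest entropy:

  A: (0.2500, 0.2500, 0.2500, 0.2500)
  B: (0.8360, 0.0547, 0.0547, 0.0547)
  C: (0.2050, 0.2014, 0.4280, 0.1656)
A > C > B

Key insight: Entropy is maximized by uniform distributions and minimized by concentrated distributions.

- Uniform distributions have maximum entropy log₂(4) = 2.0000 bits
- The more "peaked" or concentrated a distribution, the lower its entropy

Entropies:
  H(A) = 2.0000 bits
  H(B) = 0.9037 bits
  H(C) = 1.8879 bits

Ranking: A > C > B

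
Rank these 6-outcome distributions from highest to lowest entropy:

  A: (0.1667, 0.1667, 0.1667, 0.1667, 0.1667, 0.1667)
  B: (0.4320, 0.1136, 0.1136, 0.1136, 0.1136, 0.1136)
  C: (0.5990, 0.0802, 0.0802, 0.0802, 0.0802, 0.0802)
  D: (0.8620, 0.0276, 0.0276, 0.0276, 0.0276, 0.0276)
A > B > C > D

Key insight: Entropy is maximized by uniform distributions and minimized by concentrated distributions.

Entropies:
  H(A) = 2.5850 bits
  H(B) = 2.3055 bits
  H(C) = 1.9026 bits
  H(D) = 0.8994 bits

Ranking: A > B > C > D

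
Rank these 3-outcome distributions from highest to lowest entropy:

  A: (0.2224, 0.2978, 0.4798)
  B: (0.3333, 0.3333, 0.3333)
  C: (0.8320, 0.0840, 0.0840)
B > A > C

Key insight: Entropy is maximized by uniform distributions and minimized by concentrated distributions.

- Uniform distributions have maximum entropy log₂(3) = 1.5850 bits
- The more "peaked" or concentrated a distribution, the lower its entropy

Entropies:
  H(A) = 1.5111 bits
  H(B) = 1.5850 bits
  H(C) = 0.8211 bits

Ranking: B > A > C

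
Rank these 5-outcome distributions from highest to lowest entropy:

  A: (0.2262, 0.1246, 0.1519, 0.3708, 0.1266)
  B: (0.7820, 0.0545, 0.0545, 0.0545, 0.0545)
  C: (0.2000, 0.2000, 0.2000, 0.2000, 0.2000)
C > A > B

Key insight: Entropy is maximized by uniform distributions and minimized by concentrated distributions.

- Uniform distributions have maximum entropy log₂(5) = 2.3219 bits
- The more "peaked" or concentrated a distribution, the lower its entropy

Entropies:
  H(A) = 2.1805 bits
  H(B) = 1.1925 bits
  H(C) = 2.3219 bits

Ranking: C > A > B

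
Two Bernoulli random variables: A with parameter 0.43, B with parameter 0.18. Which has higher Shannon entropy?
A

For binary distributions, entropy is maximized at p=0.5 and decreases as p moves toward 0 or 1.

H(A) = H(0.43) = 0.9858 bits
H(B) = H(0.18) = 0.6801 bits

Distribution A (p=0.43) is closer to uniform (p=0.5), so it has higher entropy.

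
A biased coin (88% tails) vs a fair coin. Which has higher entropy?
Fair coin

The fair coin is uniform (p=0.5), maximizing binary entropy at 1 bit. The biased coin has H(0.88) ≈ 0.529 bits — its outcome is more predictable, so its entropy is lower.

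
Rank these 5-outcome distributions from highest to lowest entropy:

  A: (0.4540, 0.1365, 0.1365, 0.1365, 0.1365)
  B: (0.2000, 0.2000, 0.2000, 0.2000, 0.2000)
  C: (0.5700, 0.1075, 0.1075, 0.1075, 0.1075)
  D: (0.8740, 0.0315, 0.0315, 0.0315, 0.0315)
B > A > C > D

Key insight: Entropy is maximized by uniform distributions and minimized by concentrated distributions.

Entropies:
  H(A) = 2.0859 bits
  H(B) = 2.3219 bits
  H(C) = 1.8458 bits
  H(D) = 0.7984 bits

Ranking: B > A > C > D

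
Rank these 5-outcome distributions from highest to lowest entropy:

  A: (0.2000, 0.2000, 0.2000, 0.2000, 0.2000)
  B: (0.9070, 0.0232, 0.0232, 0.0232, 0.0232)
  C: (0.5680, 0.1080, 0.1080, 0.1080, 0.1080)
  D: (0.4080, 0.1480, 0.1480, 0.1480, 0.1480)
A > D > C > B

Key insight: Entropy is maximized by uniform distributions and minimized by concentrated distributions.

Entropies:
  H(A) = 2.3219 bits
  H(B) = 0.6324 bits
  H(C) = 1.8506 bits
  H(D) = 2.1594 bits

Ranking: A > D > C > B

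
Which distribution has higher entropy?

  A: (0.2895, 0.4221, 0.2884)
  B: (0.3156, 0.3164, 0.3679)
B

Both distributions are close to uniform, making this a harder comparison.

H(A) = 1.5603 bits
H(B) = 1.5811 bits

The distribution closer to uniform has higher entropy.
Answer: B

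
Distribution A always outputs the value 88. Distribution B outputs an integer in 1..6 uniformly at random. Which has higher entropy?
B

A is deterministic, so H(A) = 0. B is uniform over 6 outcomes, so H(B) = log₂(6) = 2.585 bits. Any distribution with genuine randomness has higher entropy than a deterministic one.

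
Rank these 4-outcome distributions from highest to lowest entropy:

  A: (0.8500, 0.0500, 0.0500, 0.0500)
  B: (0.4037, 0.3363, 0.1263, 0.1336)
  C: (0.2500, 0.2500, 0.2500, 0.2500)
C > B > A

Key insight: Entropy is maximized by uniform distributions and minimized by concentrated distributions.

- Uniform distributions have maximum entropy log₂(4) = 2.0000 bits
- The more "peaked" or concentrated a distribution, the lower its entropy

Entropies:
  H(A) = 0.8476 bits
  H(B) = 1.8220 bits
  H(C) = 2.0000 bits

Ranking: C > B > A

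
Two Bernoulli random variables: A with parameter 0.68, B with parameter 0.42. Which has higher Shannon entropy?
B

For binary distributions, entropy is maximized at p=0.5 and decreases as p moves toward 0 or 1.

H(A) = H(0.68) = 0.9044 bits
H(B) = H(0.42) = 0.9815 bits

Distribution B (p=0.42) is closer to uniform (p=0.5), so it has higher entropy.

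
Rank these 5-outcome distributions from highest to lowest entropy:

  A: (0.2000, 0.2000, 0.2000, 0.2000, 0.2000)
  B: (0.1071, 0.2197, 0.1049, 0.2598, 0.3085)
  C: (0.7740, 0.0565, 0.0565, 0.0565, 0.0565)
A > B > C

Key insight: Entropy is maximized by uniform distributions and minimized by concentrated distributions.

- Uniform distributions have maximum entropy log₂(5) = 2.3219 bits
- The more "peaked" or concentrated a distribution, the lower its entropy

Entropies:
  H(A) = 2.3219 bits
  H(B) = 2.1954 bits
  H(C) = 1.2230 bits

Ranking: A > B > C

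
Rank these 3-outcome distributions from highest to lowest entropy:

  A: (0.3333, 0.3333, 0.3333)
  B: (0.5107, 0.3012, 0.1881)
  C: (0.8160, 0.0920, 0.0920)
A > B > C

Key insight: Entropy is maximized by uniform distributions and minimized by concentrated distributions.

- Uniform distributions have maximum entropy log₂(3) = 1.5850 bits
- The more "peaked" or concentrated a distribution, the lower its entropy

Entropies:
  H(A) = 1.5850 bits
  H(B) = 1.4700 bits
  H(C) = 0.8727 bits

Ranking: A > B > C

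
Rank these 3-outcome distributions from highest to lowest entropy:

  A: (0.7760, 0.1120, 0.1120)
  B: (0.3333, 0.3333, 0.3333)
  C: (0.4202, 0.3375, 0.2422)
B > C > A

Key insight: Entropy is maximized by uniform distributions and minimized by concentrated distributions.

- Uniform distributions have maximum entropy log₂(3) = 1.5850 bits
- The more "peaked" or concentrated a distribution, the lower its entropy

Entropies:
  H(A) = 0.9914 bits
  H(B) = 1.5850 bits
  H(C) = 1.5500 bits

Ranking: B > C > A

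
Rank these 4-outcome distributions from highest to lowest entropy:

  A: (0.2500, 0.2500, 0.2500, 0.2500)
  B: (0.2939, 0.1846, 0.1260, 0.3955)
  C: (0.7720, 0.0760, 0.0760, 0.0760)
A > B > C

Key insight: Entropy is maximized by uniform distributions and minimized by concentrated distributions.

- Uniform distributions have maximum entropy log₂(4) = 2.0000 bits
- The more "peaked" or concentrated a distribution, the lower its entropy

Entropies:
  H(A) = 2.0000 bits
  H(B) = 1.8750 bits
  H(C) = 1.1359 bits

Ranking: A > B > C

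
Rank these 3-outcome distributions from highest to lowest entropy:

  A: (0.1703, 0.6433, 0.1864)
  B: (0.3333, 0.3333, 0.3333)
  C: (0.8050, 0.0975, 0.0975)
B > A > C

Key insight: Entropy is maximized by uniform distributions and minimized by concentrated distributions.

- Uniform distributions have maximum entropy log₂(3) = 1.5850 bits
- The more "peaked" or concentrated a distribution, the lower its entropy

Entropies:
  H(A) = 1.2960 bits
  H(B) = 1.5850 bits
  H(C) = 0.9068 bits

Ranking: B > A > C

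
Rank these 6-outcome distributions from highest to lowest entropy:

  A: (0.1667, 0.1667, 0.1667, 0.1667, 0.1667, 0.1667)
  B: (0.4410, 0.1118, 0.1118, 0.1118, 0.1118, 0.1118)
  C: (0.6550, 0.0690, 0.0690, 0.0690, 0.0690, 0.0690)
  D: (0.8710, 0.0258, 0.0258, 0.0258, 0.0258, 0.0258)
A > B > C > D

Key insight: Entropy is maximized by uniform distributions and minimized by concentrated distributions.

Entropies:
  H(A) = 2.5850 bits
  H(B) = 2.2879 bits
  H(C) = 1.7306 bits
  H(D) = 0.8542 bits

Ranking: A > B > C > D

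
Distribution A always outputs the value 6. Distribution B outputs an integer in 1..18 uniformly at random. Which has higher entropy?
B

A is deterministic, so H(A) = 0. B is uniform over 18 outcomes, so H(B) = log₂(18) = 4.170 bits. Any distribution with genuine randomness has higher entropy than a deterministic one.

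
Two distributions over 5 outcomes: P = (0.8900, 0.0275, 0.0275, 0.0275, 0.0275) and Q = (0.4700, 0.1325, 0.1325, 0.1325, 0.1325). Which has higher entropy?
Q

P is highly concentrated on one outcome (89%), making it nearly deterministic. Q spreads its mass more evenly (max 47%). The more spread-out distribution has higher entropy: H(P) ≈ 0.720 bits, H(Q) ≈ 2.057 bits.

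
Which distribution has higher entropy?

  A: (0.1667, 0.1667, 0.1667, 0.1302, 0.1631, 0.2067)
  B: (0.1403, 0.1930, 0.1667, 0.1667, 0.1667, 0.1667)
B

Both distributions are close to uniform, making this a harder comparison.

H(A) = 2.5723 bits
H(B) = 2.5789 bits

The distribution closer to uniform has higher entropy.
Answer: B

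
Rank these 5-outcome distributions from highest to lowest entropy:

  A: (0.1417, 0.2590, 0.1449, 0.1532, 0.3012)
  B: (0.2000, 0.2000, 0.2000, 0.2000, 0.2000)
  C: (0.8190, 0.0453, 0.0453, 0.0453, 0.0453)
B > A > C

Key insight: Entropy is maximized by uniform distributions and minimized by concentrated distributions.

- Uniform distributions have maximum entropy log₂(5) = 2.3219 bits
- The more "peaked" or concentrated a distribution, the lower its entropy

Entropies:
  H(A) = 2.2441 bits
  H(B) = 2.3219 bits
  H(C) = 1.0443 bits

Ranking: B > A > C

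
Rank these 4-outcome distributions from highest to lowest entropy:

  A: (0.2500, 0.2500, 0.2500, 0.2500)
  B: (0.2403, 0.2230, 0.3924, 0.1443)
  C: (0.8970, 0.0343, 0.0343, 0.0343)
A > B > C

Key insight: Entropy is maximized by uniform distributions and minimized by concentrated distributions.

- Uniform distributions have maximum entropy log₂(4) = 2.0000 bits
- The more "peaked" or concentrated a distribution, the lower its entropy

Entropies:
  H(A) = 2.0000 bits
  H(B) = 1.9097 bits
  H(C) = 0.6417 bits

Ranking: A > B > C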